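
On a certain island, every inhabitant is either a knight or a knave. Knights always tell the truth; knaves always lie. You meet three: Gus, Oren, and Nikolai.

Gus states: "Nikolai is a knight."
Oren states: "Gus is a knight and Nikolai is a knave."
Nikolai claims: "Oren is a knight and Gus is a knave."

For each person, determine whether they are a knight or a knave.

Consider Gus. Suppose Gus is a knight.
Then no assignment of the remaining roles makes every statement match its speaker's type — contradiction.
So Gus is a knave.
With that fixed, Oren's statement is false, so Oren is a knave.
With that fixed, Nikolai's statement is false, so Nikolai is a knave.

Gus: knave, Oren: knave, Nikolai: knave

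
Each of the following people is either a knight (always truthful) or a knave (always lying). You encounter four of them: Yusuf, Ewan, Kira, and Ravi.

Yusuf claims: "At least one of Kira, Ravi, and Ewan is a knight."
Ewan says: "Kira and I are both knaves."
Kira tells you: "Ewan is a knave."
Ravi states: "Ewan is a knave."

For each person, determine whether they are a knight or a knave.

Consider Yusuf. Suppose Yusuf is a knave.
Then no assignment of the remaining roles makes every statement match its speaker's type — contradiction.
So Yusuf is a knight.
Consider Ewan. Suppose Ewan is a knight.
Then Ewan's own statement would have to be true, but it can't be — contradiction.
So Ewan is a knave.
With that fixed, Kira's statement is true, so Kira is a knight.
With that fixed, Ravi's statement is true, so Ravi is a knight.

Yusuf: knight, Ewan: knave, Kira: knight, Ravi: knight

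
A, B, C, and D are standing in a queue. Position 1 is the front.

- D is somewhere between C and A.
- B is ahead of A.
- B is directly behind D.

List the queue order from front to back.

From clue 1: D is in {2,3}.
From clues 1–2: A is in {2,4}.
From clues 1–3: C → position 1, D → position 2, B → position 3, A → position 4.

C, D, B, A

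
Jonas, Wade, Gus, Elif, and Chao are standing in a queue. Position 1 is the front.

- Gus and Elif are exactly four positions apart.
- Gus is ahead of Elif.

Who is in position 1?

With clue 1, Chao, Jonas, and Wade are ruled out for position 1.
With clues 1–2, Elif is ruled out for position 1.
So position 1 is Gus.

Gus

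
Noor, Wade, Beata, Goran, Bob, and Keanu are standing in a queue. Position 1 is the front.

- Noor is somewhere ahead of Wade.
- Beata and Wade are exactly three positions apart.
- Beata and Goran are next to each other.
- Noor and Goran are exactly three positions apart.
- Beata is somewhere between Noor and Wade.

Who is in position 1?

With clue 1, Wade is ruled out for position 1.
With clues 1–4, Beata is ruled out for position 1.
With clues 1–5, Bob, Goran, and Keanu are ruled out for position 1.
So position 1 is Noor.

Noor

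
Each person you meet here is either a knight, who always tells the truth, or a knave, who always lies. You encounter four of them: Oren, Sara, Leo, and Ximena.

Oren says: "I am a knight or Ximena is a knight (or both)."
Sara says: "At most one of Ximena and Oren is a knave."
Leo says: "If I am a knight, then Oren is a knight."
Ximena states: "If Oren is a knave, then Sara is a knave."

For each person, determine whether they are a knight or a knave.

Consider Oren. Suppose Oren is a knave.
Then whichever role Leo has, Leo's statement has the wrong truth value — contradiction.
So Oren is a knight.
With that fixed, Sara's statement is true, so Sara is a knight.
With that fixed, Leo's statement is true, so Leo is a knight.
With that fixed, Ximena's statement is true, so Ximena is a knight.

Oren: knight, Sara: knight, Leo: knight, Ximena: knight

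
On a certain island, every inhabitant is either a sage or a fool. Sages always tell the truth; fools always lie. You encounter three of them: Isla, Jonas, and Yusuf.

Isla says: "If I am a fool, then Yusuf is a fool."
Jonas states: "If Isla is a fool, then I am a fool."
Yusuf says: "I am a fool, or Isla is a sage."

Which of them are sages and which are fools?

Isla: sage, Jonas: sage, Yusuf: sage

Consider Isla. Suppose Isla is a fool.
Then whichever role Jonas has, Jonas's statement has the wrong truth value — contradiction.
So Isla is a sage.
With that fixed, Jonas's statement is true, so Jonas is a sage.
With that fixed, Yusuf's statement is true, so Yusuf is a sage.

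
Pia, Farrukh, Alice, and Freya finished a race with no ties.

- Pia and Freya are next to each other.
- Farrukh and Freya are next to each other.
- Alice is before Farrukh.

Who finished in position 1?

Alice

With clues 1–2, Freya is ruled out for place 1.
With clues 1–3, Farrukh and Pia are ruled out for place 1.
So place 1 is Alice.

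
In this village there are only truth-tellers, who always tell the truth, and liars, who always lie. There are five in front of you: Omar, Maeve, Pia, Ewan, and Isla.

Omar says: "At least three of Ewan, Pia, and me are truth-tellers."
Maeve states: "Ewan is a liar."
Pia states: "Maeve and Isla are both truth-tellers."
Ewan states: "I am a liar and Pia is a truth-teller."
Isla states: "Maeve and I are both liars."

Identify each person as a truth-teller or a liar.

Omar: liar, Maeve: truth-teller, Pia: liar, Ewan: liar, Isla: liar

Consider Omar. Suppose Omar is a truth-teller.
Then no assignment of the remaining roles makes every statement match its speaker's type — contradiction.
So Omar is a liar.
Consider Maeve. Suppose Maeve is a liar.
Then whichever role Isla has, Isla's statement has the wrong truth value — contradiction.
So Maeve is a truth-teller.
With that fixed, Isla's statement is false, so Isla is a liar.
With that fixed, Pia's statement is false, so Pia is a liar.
With that fixed, Ewan's statement is false, so Ewan is a liar.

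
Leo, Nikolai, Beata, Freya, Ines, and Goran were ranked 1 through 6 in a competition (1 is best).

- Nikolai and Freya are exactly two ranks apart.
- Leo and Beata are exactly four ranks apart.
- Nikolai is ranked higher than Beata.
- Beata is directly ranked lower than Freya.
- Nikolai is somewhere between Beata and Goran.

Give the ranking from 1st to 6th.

From clues 1–2: Leo is in {1,2,5,6}.
From clues 1–3: Leo is in {1,2,6}.
From clues 1–4: Leo is in {1,2}.
From clues 1–5: Goran → rank 1, Leo → rank 2, Nikolai → rank 3, Ines → rank 4, Freya → rank 5, Beata → rank 6.

Goran, Leo, Nikolai, Ines, Freya, Beata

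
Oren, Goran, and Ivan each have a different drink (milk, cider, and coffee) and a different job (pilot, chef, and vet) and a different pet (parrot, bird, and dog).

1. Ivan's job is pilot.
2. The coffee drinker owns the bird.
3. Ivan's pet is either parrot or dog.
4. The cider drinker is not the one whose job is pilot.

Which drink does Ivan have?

With clues 1–3, coffee is impossible for Ivan's drink.
With clues 1–4, cider is impossible for Ivan's drink.
That leaves milk.

milk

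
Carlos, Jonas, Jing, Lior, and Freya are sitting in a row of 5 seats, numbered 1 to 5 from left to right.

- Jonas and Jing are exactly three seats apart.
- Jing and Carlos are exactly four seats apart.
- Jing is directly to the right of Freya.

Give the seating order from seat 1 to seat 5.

From clue 1: Jonas is in {1,2,4,5}.
From clues 1–2: Carlos is in {1,5}.
From clues 1–3: Carlos → seat 1, Jonas → seat 2, Lior → seat 3, Freya → seat 4, Jing → seat 5.

Carlos, Jonas, Lior, Freya, Jing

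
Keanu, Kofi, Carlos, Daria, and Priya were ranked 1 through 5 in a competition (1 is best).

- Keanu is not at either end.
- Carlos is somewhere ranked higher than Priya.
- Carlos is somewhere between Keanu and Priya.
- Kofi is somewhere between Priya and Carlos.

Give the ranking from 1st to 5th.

From clue 1: Keanu is in {2,3,4}.
From clues 1–3: Keanu is in {2,3}.
From clues 1–4: Daria → rank 1, Keanu → rank 2, Carlos → rank 3, Kofi → rank 4, Priya → rank 5.

Daria, Keanu, Carlos, Kofi, Priya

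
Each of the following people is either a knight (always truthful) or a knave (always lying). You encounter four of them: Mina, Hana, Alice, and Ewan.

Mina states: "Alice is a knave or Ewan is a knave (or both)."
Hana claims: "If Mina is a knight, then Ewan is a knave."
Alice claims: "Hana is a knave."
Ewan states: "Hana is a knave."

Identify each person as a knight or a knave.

Mina: knight, Hana: knight, Alice: knave, Ewan: knave

Consider Mina. Suppose Mina is a knave.
Then no assignment of the remaining roles makes every statement match its speaker's type — contradiction.
So Mina is a knight.
Consider Hana. Suppose Hana is a knave.
Then no assignment of the remaining roles makes every statement match its speaker's type — contradiction.
So Hana is a knight.
With that fixed, Alice's statement is false, so Alice is a knave.
With that fixed, Ewan's statement is false, so Ewan is a knave.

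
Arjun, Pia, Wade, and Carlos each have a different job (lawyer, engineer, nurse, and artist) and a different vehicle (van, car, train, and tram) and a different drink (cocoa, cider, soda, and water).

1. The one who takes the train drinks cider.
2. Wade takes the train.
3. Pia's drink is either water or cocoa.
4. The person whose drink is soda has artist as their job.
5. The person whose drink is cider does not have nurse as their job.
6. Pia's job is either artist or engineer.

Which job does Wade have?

With clues 1–4, artist is impossible for Wade's job.
With clues 1–5, nurse is impossible for Wade's job.
With clues 1–6, engineer is impossible for Wade's job.
That leaves lawyer.

lawyer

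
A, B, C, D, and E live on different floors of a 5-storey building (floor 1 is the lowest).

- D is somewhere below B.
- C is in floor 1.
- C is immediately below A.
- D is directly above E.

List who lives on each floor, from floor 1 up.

C, A, E, D, B

From clue 1: B is in {2,3,4,5}.
From clues 1–2: C → floor 1.
From clues 1–3: A → floor 2.
From clues 1–4: E → floor 3, D → floor 4, B → floor 5.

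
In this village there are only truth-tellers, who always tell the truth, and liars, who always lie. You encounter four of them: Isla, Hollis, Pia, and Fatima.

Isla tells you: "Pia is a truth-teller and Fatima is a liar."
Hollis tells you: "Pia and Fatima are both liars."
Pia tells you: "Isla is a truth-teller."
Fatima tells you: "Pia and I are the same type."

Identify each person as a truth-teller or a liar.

Isla: truth-teller, Hollis: liar, Pia: truth-teller, Fatima: liar

Consider Isla. Suppose Isla is a liar.
Then no assignment of the remaining roles makes every statement match its speaker's type — contradiction.
So Isla is a truth-teller.
With that fixed, Pia's statement is true, so Pia is a truth-teller.
With that fixed, Hollis's statement is false, so Hollis is a liar.
Consider Fatima. Suppose Fatima is a truth-teller.
Then Isla's statement comes out false, contradicting Isla being a truth-teller.
So Fatima is a liar.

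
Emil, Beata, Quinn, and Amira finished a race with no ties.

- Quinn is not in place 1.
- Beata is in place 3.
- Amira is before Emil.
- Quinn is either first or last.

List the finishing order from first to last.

Amira, Emil, Beata, Quinn

From clue 1: Quinn is in {2,3,4}.
From clues 1–2: Beata → place 3.
From clues 1–3: Amira → place 1.
From clues 1–4: Emil → place 2, Quinn → place 4.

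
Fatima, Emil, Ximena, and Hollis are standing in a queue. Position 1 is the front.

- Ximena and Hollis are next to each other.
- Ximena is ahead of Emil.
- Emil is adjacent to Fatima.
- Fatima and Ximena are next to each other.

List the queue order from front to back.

From clues 1–2: Emil is in {3,4}.
From clues 1–3: Fatima is in {3,4}.
From clues 1–4: Hollis → position 1, Ximena → position 2, Fatima → position 3, Emil → position 4.

Hollis, Ximena, Fatima, Emil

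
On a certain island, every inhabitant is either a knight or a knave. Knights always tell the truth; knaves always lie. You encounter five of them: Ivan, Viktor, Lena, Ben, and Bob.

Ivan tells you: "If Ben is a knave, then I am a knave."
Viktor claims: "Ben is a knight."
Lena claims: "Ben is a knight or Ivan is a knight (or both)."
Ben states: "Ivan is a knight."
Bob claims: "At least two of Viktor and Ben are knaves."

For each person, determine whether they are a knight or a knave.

Consider Ivan. Suppose Ivan is a knave.
Then Ivan's own statement would have to be false, but it can't be — contradiction.
So Ivan is a knight.
With that fixed, Lena's statement is true, so Lena is a knight.
With that fixed, Ben's statement is true, so Ben is a knight.
With that fixed, Bob's statement is false, so Bob is a knave.
With that fixed, Viktor's statement is true, so Viktor is a knight.

Ivan: knight, Viktor: knight, Lena: knight, Ben: knight, Bob: knave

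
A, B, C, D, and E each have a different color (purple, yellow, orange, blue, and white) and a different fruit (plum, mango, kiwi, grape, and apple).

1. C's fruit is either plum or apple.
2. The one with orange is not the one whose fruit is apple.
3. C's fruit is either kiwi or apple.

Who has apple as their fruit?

With clues 1–3, A, B, D, and E are impossible for the one with fruit apple.
That leaves C.

C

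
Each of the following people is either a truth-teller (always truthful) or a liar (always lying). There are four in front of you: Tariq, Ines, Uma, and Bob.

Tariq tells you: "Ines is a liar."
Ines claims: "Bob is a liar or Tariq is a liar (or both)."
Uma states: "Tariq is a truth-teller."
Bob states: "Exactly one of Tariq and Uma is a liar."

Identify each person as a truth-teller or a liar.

Consider Tariq. Suppose Tariq is a truth-teller.
Then no assignment of the remaining roles makes every statement match its speaker's type — contradiction.
So Tariq is a liar.
With that fixed, Ines's statement is true, so Ines is a truth-teller.
With that fixed, Uma's statement is false, so Uma is a liar.
With that fixed, Bob's statement is false, so Bob is a liar.

Tariq: liar, Ines: truth-teller, Uma: liar, Bob: liar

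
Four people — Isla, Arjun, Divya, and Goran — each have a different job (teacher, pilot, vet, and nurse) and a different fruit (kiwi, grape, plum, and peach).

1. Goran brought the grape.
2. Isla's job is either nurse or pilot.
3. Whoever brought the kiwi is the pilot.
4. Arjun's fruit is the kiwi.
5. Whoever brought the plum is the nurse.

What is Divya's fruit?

Clue 1 rules out grape for Divya's fruit.
With clues 1–4, kiwi is impossible for Divya's fruit.
With clues 1–5, plum is impossible for Divya's fruit.
That leaves peach.

peach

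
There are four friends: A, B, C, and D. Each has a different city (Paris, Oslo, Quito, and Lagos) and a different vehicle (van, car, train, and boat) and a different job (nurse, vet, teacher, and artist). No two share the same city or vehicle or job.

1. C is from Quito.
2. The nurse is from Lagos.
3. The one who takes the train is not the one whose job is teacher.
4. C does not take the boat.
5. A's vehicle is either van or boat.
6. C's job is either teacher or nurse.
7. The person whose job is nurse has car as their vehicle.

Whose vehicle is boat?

A

With clues 1–4, C is impossible for the one with vehicle boat.
With clues 1–7, B and D are impossible for the one with vehicle boat.
That leaves A.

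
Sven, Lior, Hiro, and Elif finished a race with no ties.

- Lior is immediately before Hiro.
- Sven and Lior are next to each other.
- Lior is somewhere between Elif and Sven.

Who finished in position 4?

Elif

With clue 1, Lior is ruled out for place 4.
With clues 1–2, Sven is ruled out for place 4.
With clues 1–3, Hiro is ruled out for place 4.
So place 4 is Elif.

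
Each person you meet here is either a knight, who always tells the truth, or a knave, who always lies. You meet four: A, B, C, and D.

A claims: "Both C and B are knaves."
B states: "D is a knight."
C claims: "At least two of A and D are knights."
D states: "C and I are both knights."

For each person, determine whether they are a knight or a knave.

Consider A. Suppose A is a knave.
Then no assignment of the remaining roles makes every statement match its speaker's type — contradiction.
So A is a knight.
Consider B. Suppose B is a knight.
Then A's statement comes out false, contradicting A being a knight.
So B is a knave.
Consider C. Suppose C is a knight.
Then A's statement comes out false, contradicting A being a knight.
So C is a knave.
With that fixed, D's statement is false, so D is a knave.

A: knight, B: knave, C: knave, D: knave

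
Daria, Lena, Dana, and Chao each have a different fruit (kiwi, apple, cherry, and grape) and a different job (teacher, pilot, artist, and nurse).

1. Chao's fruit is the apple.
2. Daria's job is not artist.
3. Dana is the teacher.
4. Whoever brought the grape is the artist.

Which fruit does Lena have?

Clue 1 rules out apple for Lena's fruit.
With clues 1–4, cherry and kiwi are impossible for Lena's fruit.
That leaves grape.

grape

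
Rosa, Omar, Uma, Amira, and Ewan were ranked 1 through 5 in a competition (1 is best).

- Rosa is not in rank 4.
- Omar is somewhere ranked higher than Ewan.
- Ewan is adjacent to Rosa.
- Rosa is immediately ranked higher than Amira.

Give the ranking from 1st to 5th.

Omar, Ewan, Rosa, Amira, Uma

From clue 1: Rosa is in {1,2,3,5}.
From clues 1–3: Rosa is in {2,3,5}.
From clues 1–4: Omar → rank 1, Ewan → rank 2, Rosa → rank 3, Amira → rank 4, Uma → rank 5.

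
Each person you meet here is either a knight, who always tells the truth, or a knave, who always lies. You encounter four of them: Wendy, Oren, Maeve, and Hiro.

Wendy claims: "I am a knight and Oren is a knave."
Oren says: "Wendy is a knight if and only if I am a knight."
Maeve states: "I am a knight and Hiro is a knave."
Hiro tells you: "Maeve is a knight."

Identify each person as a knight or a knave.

Consider Wendy. Suppose Wendy is a knave.
Then whichever role Oren has, Oren's statement has the wrong truth value — contradiction.
So Wendy is a knight.
Consider Oren. Suppose Oren is a knight.
Then Wendy's statement comes out false, contradicting Wendy being a knight.
So Oren is a knave.
Consider Maeve. Suppose Maeve is a knight.
Then no assignment of the remaining roles makes every statement match its speaker's type — contradiction.
So Maeve is a knave.
With that fixed, Hiro's statement is false, so Hiro is a knave.

Wendy: knight, Oren: knave, Maeve: knave, Hiro: knave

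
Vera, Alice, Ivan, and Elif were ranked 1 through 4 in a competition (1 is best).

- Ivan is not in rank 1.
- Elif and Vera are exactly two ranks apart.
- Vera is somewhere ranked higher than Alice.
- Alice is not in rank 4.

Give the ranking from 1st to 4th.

From clue 1: Ivan is in {2,3,4}.
From clues 1–2: Alice is in {1,2,4}.
From clues 1–3: Vera is in {1,3}.
From clues 1–4: Vera → rank 1, Alice → rank 2, Elif → rank 3, Ivan → rank 4.

Vera, Alice, Elif, Ivan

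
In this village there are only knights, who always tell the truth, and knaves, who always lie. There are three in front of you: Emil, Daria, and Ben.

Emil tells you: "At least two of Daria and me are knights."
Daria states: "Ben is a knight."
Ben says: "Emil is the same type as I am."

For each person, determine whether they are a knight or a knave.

Consider Emil. Suppose Emil is a knave.
Then whichever role Ben has, Ben's statement has the wrong truth value — contradiction.
So Emil is a knight.
Consider Daria. Suppose Daria is a knave.
Then Emil's statement comes out false, contradicting Emil being a knight.
So Daria is a knight.
Consider Ben. Suppose Ben is a knave.
Then Daria's statement comes out false, contradicting Daria being a knight.
So Ben is a knight.

Emil: knight, Daria: knight, Ben: knight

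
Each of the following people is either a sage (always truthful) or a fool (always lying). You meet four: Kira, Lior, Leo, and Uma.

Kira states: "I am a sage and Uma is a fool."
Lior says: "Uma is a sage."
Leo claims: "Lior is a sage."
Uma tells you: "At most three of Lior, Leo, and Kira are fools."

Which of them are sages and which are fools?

Regardless of anyone's role, Uma's statement is true, so Uma is a sage.
With that fixed, Kira's statement is false, so Kira is a fool.
With that fixed, Lior's statement is true, so Lior is a sage.
With that fixed, Leo's statement is true, so Leo is a sage.

Kira: fool, Lior: sage, Leo: sage, Uma: sage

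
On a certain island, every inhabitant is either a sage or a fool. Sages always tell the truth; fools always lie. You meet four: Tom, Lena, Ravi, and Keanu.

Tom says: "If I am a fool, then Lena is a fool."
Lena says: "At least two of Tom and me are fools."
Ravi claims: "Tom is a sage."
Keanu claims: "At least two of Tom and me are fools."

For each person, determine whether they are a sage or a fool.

Tom: sage, Lena: fool, Ravi: sage, Keanu: fool

Consider Tom. Suppose Tom is a fool.
Then whichever role Lena has, Lena's statement has the wrong truth value — contradiction.
So Tom is a sage.
With that fixed, Lena's statement is false, so Lena is a fool.
With that fixed, Ravi's statement is true, so Ravi is a sage.
With that fixed, Keanu's statement is false, so Keanu is a fool.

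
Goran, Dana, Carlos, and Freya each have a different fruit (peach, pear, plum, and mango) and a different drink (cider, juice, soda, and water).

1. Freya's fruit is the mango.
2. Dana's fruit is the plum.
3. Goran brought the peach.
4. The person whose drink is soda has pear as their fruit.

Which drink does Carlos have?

soda

With clues 1–4, cider, juice, and water are impossible for Carlos's drink.
That leaves soda.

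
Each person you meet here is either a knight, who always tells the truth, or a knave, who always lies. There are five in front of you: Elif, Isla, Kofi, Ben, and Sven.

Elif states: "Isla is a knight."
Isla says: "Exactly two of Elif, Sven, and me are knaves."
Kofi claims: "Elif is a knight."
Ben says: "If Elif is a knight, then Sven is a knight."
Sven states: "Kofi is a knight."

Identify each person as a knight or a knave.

Consider Elif. Suppose Elif is a knight.
Then no assignment of the remaining roles makes every statement match its speaker's type — contradiction.
So Elif is a knave.
With that fixed, Kofi's statement is false, so Kofi is a knave.
With that fixed, Ben's statement is true, so Ben is a knight.
With that fixed, Sven's statement is false, so Sven is a knave.
Consider Isla. Suppose Isla is a knight.
Then Elif's statement comes out true, contradicting Elif being a knave.
So Isla is a knave.

Elif: knave, Isla: knave, Kofi: knave, Ben: knight, Sven: knave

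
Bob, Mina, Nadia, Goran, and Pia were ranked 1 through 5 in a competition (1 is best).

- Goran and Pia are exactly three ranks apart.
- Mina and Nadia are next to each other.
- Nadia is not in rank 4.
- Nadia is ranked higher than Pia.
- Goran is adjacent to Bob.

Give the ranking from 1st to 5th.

From clue 1: Goran is in {1,2,4,5}.
From clues 1–2: Bob is in {1,5}.
From clues 1–5: Bob → rank 1, Goran → rank 2, Nadia → rank 3, Mina → rank 4, Pia → rank 5.

Bob, Goran, Nadia, Mina, Pia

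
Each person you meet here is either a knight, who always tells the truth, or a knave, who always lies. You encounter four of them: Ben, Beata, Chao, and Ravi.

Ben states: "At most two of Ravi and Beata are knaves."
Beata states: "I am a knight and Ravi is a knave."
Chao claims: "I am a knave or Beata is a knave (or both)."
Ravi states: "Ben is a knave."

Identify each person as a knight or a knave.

Regardless of anyone's role, Ben's statement is true, so Ben is a knight.
With that fixed, Ravi's statement is false, so Ravi is a knave.
Consider Beata. Suppose Beata is a knight.
Then whichever role Chao has, Chao's statement has the wrong truth value — contradiction.
So Beata is a knave.
With that fixed, Chao's statement is true, so Chao is a knight.

Ben: knight, Beata: knave, Chao: knight, Ravi: knave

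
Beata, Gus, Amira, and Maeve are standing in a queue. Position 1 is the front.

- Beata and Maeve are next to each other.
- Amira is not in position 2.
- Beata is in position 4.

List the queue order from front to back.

From clues 1–2: Amira is in {1,3,4}.
From clues 1–3: Amira → position 1, Gus → position 2, Maeve → position 3, Beata → position 4.

Amira, Gus, Maeve, Beata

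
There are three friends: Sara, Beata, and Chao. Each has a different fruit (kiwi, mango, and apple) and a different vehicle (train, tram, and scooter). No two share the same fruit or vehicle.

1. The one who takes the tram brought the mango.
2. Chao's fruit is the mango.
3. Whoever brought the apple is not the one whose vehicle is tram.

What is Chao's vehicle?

With clues 1–2, scooter and train are impossible for Chao's vehicle.
That leaves tram.

tram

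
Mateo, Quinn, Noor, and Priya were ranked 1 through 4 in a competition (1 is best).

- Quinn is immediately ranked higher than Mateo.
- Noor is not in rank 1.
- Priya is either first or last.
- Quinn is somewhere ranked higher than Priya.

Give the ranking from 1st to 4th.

From clue 1: Mateo is in {2,3,4}.
From clues 1–3: Priya is in {1,4}.
From clues 1–4: Quinn → rank 1, Mateo → rank 2, Noor → rank 3, Priya → rank 4.

Quinn, Mateo, Noor, Priya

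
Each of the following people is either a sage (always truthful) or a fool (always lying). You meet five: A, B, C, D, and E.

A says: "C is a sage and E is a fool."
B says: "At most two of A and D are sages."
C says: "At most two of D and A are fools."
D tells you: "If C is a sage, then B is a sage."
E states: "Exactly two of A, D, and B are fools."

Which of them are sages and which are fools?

A: sage, B: sage, C: sage, D: sage, E: fool

Regardless of anyone's role, B's statement is true, so B is a sage.
With that fixed, C's statement is true, so C is a sage.
With that fixed, D's statement is true, so D is a sage.
With that fixed, E's statement is false, so E is a fool.
With that fixed, A's statement is true, so A is a sage.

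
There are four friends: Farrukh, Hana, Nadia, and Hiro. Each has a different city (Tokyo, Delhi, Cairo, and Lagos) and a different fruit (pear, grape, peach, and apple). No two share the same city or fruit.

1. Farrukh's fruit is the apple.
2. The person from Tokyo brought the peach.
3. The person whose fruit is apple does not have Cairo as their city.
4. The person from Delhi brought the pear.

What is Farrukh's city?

Lagos

With clues 1–2, Tokyo is impossible for Farrukh's city.
With clues 1–3, Cairo is impossible for Farrukh's city.
With clues 1–4, Delhi is impossible for Farrukh's city.
That leaves Lagos.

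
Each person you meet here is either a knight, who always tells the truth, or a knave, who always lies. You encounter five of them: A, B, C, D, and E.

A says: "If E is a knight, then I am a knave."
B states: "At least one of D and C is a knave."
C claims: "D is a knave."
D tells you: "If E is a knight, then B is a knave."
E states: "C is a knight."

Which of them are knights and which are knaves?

A: knight, B: knight, C: knave, D: knight, E: knave

Consider A. Suppose A is a knave.
Then A's own statement would have to be false, but it can't be — contradiction.
So A is a knight.
Consider B. Suppose B is a knave.
Then no assignment of the remaining roles makes every statement match its speaker's type — contradiction.
So B is a knight.
Consider C. Suppose C is a knight.
Then no assignment of the remaining roles makes every statement match its speaker's type — contradiction.
So C is a knave.
With that fixed, E's statement is false, so E is a knave.
With that fixed, D's statement is true, so D is a knight.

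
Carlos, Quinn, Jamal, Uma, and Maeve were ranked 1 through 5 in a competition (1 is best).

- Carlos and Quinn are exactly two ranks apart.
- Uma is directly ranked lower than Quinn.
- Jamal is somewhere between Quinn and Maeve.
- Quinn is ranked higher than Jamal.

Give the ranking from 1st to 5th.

From clues 1–2: Quinn is in {1,2,3,4}.
From clues 1–3: Maeve is in {1,5}.
From clues 1–4: Quinn → rank 1, Uma → rank 2, Carlos → rank 3, Jamal → rank 4, Maeve → rank 5.

Quinn, Uma, Carlos, Jamal, Maeve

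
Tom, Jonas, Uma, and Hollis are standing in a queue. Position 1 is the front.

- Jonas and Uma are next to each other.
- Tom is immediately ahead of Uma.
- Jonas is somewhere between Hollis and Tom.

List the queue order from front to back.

Tom, Uma, Jonas, Hollis

From clues 1–2: Tom is in {1,2}.
From clues 1–3: Tom → position 1, Uma → position 2, Jonas → position 3, Hollis → position 4.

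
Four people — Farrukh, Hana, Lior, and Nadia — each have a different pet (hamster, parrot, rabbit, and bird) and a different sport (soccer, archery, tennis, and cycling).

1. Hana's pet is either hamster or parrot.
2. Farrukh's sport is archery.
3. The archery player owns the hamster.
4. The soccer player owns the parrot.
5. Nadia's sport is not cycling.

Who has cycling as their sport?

With clues 1–2, Farrukh is impossible for the one with sport cycling.
With clues 1–4, Hana is impossible for the one with sport cycling.
With clues 1–5, Nadia is impossible for the one with sport cycling.
That leaves Lior.

Lior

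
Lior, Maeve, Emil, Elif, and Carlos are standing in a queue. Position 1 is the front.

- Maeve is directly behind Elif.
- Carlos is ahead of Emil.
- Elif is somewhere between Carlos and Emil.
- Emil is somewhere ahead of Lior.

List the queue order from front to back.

From clue 1: Maeve is in {2,3,4,5}.
From clues 1–3: Maeve is in {3,4}.
From clues 1–4: Carlos → position 1, Elif → position 2, Maeve → position 3, Emil → position 4, Lior → position 5.

Carlos, Elif, Maeve, Emil, Lior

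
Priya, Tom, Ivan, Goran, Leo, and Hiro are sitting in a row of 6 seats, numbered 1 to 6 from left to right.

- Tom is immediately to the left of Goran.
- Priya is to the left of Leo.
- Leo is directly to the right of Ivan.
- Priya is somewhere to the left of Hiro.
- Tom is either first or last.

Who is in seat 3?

Priya

With clues 1–4, Hiro is ruled out for seat 3.
With clues 1–5, Goran, Ivan, Leo, and Tom are ruled out for seat 3.
So seat 3 is Priya.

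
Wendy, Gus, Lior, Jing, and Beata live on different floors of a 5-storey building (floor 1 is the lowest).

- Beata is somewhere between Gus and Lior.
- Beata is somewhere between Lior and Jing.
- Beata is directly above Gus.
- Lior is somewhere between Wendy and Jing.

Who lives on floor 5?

Wendy

With clue 1, Beata is ruled out for floor 5.
With clues 1–3, Gus and Jing are ruled out for floor 5.
With clues 1–4, Lior is ruled out for floor 5.
So floor 5 is Wendy.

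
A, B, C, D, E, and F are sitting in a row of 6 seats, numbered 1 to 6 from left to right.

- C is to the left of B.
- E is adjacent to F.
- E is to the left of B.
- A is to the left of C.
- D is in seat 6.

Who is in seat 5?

B

With clues 1–4, A is ruled out for seat 5.
With clues 1–5, C, D, E, and F are ruled out for seat 5.
So seat 5 is B.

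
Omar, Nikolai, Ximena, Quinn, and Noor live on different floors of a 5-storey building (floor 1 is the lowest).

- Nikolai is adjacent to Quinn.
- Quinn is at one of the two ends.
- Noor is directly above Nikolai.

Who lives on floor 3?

With clues 1–2, Nikolai and Quinn are ruled out for floor 3.
With clues 1–3, Omar and Ximena are ruled out for floor 3.
So floor 3 is Noor.

Noor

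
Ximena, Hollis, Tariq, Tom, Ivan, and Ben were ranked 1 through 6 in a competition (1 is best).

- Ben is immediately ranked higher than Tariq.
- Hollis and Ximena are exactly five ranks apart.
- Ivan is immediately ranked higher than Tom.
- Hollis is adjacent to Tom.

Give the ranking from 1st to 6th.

From clue 1: Tariq is in {2,3,4,5,6}.
From clues 1–2: Ximena is in {1,6}.
From clues 1–4: Ximena → rank 1, Ben → rank 2, Tariq → rank 3, Ivan → rank 4, Tom → rank 5, Hollis → rank 6.

Ximena, Ben, Tariq, Ivan, Tom, Hollis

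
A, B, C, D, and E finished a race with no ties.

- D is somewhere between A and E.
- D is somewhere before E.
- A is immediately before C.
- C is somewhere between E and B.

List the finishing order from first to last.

B, A, C, D, E

From clue 1: D is in {2,3,4}.
From clues 1–2: A is in {1,2,3}.
From clues 1–3: A is in {1,2}.
From clues 1–4: B → place 1, A → place 2, C → place 3, D → place 4, E → place 5.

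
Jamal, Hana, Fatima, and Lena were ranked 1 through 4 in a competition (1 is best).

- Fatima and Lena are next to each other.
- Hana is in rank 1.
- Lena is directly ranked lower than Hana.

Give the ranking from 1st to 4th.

From clues 1–2: Hana → rank 1.
From clues 1–3: Lena → rank 2, Fatima → rank 3, Jamal → rank 4.

Hana, Lena, Fatima, Jamal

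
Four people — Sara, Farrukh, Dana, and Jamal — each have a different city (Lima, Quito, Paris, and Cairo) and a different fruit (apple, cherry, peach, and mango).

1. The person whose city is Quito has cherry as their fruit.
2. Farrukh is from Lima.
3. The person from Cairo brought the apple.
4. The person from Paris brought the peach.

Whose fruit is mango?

Farrukh

With clues 1–4, Dana, Jamal, and Sara are impossible for the one with fruit mango.
That leaves Farrukh.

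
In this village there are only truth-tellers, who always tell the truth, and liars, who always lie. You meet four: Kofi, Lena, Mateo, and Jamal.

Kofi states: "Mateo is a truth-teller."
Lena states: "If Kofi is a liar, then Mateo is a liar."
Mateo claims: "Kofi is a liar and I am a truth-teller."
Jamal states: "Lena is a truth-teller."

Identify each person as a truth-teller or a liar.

Consider Kofi. Suppose Kofi is a truth-teller.
Then no assignment of the remaining roles makes every statement match its speaker's type — contradiction.
So Kofi is a liar.
Consider Lena. Suppose Lena is a liar.
Then no assignment of the remaining roles makes every statement match its speaker's type — contradiction.
So Lena is a truth-teller.
With that fixed, Jamal's statement is true, so Jamal is a truth-teller.
Consider Mateo. Suppose Mateo is a truth-teller.
Then Kofi's statement comes out true, contradicting Kofi being a liar.
So Mateo is a liar.

Kofi: liar, Lena: truth-teller, Mateo: liar, Jamal: truth-teller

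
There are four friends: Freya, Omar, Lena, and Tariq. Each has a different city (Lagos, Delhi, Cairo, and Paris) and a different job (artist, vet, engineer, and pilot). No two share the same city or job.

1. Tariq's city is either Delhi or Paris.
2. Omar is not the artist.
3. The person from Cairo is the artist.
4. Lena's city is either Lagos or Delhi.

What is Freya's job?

With clues 1–4, engineer, pilot, and vet are impossible for Freya's job.
That leaves artist.

artist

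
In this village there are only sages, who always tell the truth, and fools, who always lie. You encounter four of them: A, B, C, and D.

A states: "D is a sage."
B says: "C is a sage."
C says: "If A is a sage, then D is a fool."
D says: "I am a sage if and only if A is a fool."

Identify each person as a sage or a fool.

A: fool, B: sage, C: sage, D: fool

Consider A. Suppose A is a sage.
Then whichever role D has, D's statement has the wrong truth value — contradiction.
So A is a fool.
With that fixed, C's statement is true, so C is a sage.
With that fixed, B's statement is true, so B is a sage.
Consider D. Suppose D is a sage.
Then A's statement comes out true, contradicting A being a fool.
So D is a fool.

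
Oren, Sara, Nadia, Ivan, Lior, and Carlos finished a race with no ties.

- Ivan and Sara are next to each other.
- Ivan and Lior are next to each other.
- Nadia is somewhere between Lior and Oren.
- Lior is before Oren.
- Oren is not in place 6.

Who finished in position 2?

Ivan

With clues 1–4, Carlos, Nadia, and Oren are ruled out for place 2.
With clues 1–5, Lior and Sara are ruled out for place 2.
So place 2 is Ivan.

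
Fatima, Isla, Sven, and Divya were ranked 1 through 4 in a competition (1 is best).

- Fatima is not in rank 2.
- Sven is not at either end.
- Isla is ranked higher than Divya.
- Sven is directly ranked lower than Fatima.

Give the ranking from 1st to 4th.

From clue 1: Fatima is in {1,3,4}.
From clues 1–2: Sven is in {2,3}.
From clues 1–4: Fatima → rank 1, Sven → rank 2, Isla → rank 3, Divya → rank 4.

Fatima, Sven, Isla, Divya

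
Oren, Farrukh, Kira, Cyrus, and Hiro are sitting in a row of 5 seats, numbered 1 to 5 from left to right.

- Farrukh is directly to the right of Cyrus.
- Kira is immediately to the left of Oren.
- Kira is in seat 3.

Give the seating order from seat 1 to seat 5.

Cyrus, Farrukh, Kira, Oren, Hiro

From clue 1: Farrukh is in {2,3,4,5}.
From clues 1–2: Hiro is in {1,3,5}.
From clues 1–3: Cyrus → seat 1, Farrukh → seat 2, Kira → seat 3, Oren → seat 4, Hiro → seat 5.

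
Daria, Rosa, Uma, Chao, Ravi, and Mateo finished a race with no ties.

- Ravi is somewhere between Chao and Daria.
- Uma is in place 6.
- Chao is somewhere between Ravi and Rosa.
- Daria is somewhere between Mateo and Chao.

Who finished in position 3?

Ravi

With clues 1–2, Uma is ruled out for place 3.
With clues 1–3, Daria and Rosa are ruled out for place 3.
With clues 1–4, Chao and Mateo are ruled out for place 3.
So place 3 is Ravi.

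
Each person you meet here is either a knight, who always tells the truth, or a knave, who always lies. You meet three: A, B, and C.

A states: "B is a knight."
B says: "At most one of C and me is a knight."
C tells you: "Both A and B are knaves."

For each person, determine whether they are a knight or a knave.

A: knight, B: knight, C: knave

Consider A. Suppose A is a knave.
Then no assignment of the remaining roles makes every statement match its speaker's type — contradiction.
So A is a knight.
With that fixed, C's statement is false, so C is a knave.
With that fixed, B's statement is true, so B is a knight.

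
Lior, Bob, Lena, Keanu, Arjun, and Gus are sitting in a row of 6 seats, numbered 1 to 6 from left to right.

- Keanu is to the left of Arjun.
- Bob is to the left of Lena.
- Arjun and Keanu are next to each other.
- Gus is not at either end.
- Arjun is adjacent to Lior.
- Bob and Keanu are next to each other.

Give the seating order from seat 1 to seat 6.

From clue 1: Keanu is in {1,2,3,4,5}.
From clues 1–2: Bob is in {1,2,3,4,5}.
From clues 1–4: Gus is in {2,3,4,5}.
From clues 1–5: Bob is in {1,4,5}.
From clues 1–6: Bob → seat 1, Keanu → seat 2, Arjun → seat 3, Lior → seat 4, Gus → seat 5, Lena → seat 6.

Bob, Keanu, Arjun, Lior, Gus, Lena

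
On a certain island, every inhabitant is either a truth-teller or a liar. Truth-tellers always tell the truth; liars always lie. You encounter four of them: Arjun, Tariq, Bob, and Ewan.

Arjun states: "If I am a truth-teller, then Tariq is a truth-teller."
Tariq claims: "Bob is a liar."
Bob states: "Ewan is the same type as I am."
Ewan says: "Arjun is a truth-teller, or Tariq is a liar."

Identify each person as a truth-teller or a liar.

Arjun: truth-teller, Tariq: truth-teller, Bob: liar, Ewan: truth-teller

Consider Arjun. Suppose Arjun is a liar.
Then Arjun's own statement would have to be false, but it can't be — contradiction.
So Arjun is a truth-teller.
With that fixed, Ewan's statement is true, so Ewan is a truth-teller.
Consider Tariq. Suppose Tariq is a liar.
Then Arjun's statement comes out false, contradicting Arjun being a truth-teller.
So Tariq is a truth-teller.
Consider Bob. Suppose Bob is a truth-teller.
Then Tariq's statement comes out false, contradicting Tariq being a truth-teller.
So Bob is a liar.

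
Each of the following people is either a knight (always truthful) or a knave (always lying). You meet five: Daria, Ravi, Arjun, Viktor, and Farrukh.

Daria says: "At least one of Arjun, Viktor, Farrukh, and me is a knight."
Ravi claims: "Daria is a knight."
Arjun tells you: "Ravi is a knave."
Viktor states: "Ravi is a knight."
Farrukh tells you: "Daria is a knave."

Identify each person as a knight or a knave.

Consider Daria. Suppose Daria is a knave.
Then no assignment of the remaining roles makes every statement match its speaker's type — contradiction.
So Daria is a knight.
With that fixed, Ravi's statement is true, so Ravi is a knight.
With that fixed, Arjun's statement is false, so Arjun is a knave.
With that fixed, Viktor's statement is true, so Viktor is a knight.
With that fixed, Farrukh's statement is false, so Farrukh is a knave.

Daria: knight, Ravi: knight, Arjun: knave, Viktor: knight, Farrukh: knave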